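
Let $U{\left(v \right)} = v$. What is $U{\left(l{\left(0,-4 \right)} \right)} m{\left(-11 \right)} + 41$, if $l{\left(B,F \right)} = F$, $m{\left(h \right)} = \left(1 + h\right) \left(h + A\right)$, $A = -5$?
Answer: $-599$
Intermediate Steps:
$m{\left(h \right)} = \left(1 + h\right) \left(-5 + h\right)$ ($m{\left(h \right)} = \left(1 + h\right) \left(h - 5\right) = \left(1 + h\right) \left(-5 + h\right)$)
$U{\left(l{\left(0,-4 \right)} \right)} m{\left(-11 \right)} + 41 = - 4 \left(-5 + \left(-11\right)^{2} - -44\right) + 41 = - 4 \left(-5 + 121 + 44\right) + 41 = \left(-4\right) 160 + 41 = -640 + 41 = -599$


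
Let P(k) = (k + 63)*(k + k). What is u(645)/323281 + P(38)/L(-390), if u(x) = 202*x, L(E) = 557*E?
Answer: 12910695872/35113165815 ≈ 0.36769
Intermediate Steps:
P(k) = 2*k*(63 + k) (P(k) = (63 + k)*(2*k) = 2*k*(63 + k))
u(645)/323281 + P(38)/L(-390) = (202*645)/323281 + (2*38*(63 + 38))/((557*(-390))) = 130290*(1/323281) + (2*38*101)/(-217230) = 130290/323281 + 7676*(-1/217230) = 130290/323281 - 3838/108615 = 12910695872/35113165815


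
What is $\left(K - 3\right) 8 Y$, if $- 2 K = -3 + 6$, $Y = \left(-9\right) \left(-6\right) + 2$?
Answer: $-2016$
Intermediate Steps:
$Y = 56$ ($Y = 54 + 2 = 56$)
$K = - \frac{3}{2}$ ($K = - \frac{-3 + 6}{2} = \left(- \frac{1}{2}\right) 3 = - \frac{3}{2} \approx -1.5$)
$\left(K - 3\right) 8 Y = \left(- \frac{3}{2} - 3\right) 8 \cdot 56 = \left(- \frac{9}{2}\right) 8 \cdot 56 = \left(-36\right) 56 = -2016$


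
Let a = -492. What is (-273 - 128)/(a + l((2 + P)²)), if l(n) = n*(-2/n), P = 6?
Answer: 401/494 ≈ 0.81174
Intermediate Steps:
l(n) = -2
(-273 - 128)/(a + l((2 + P)²)) = (-273 - 128)/(-492 - 2) = -401/(-494) = -401*(-1/494) = 401/494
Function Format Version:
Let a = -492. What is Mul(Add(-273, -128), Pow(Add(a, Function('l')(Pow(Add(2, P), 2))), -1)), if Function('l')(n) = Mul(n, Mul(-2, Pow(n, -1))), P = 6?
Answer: Rational(401, 494) ≈ 0.81174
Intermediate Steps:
Function('l')(n) = -2
Mul(Add(-273, -128), Pow(Add(a, Function('l')(Pow(Add(2, P), 2))), -1)) = Mul(Add(-273, -128), Pow(Add(-492, -2), -1)) = Mul(-401, Pow(-494, -1)) = Mul(-401, Rational(-1, 494)) = Rational(401, 494)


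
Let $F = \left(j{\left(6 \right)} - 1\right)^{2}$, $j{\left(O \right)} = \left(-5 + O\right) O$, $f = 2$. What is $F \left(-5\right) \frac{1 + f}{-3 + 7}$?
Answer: $- \frac{375}{4} \approx -93.75$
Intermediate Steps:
$j{\left(O \right)} = O \left(-5 + O\right)$
$F = 25$ ($F = \left(6 \left(-5 + 6\right) - 1\right)^{2} = \left(6 \cdot 1 - 1\right)^{2} = \left(6 - 1\right)^{2} = 5^{2} = 25$)
$F \left(-5\right) \frac{1 + f}{-3 + 7} = 25 \left(-5\right) \frac{1 + 2}{-3 + 7} = - 125 \cdot \frac{3}{4} = - 125 \cdot 3 \cdot \frac{1}{4} = \left(-125\right) \frac{3}{4} = - \frac{375}{4}$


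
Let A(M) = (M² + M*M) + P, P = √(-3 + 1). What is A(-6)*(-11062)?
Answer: -796464 - 11062*I*√2 ≈ -7.9646e+5 - 15644.0*I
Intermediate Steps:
P = I*√2 (P = √(-2) = I*√2 ≈ 1.4142*I)
A(M) = 2*M² + I*√2 (A(M) = (M² + M*M) + I*√2 = (M² + M²) + I*√2 = 2*M² + I*√2)
A(-6)*(-11062) = (2*(-6)² + I*√2)*(-11062) = (2*36 + I*√2)*(-11062) = (72 + I*√2)*(-11062) = -796464 - 11062*I*√2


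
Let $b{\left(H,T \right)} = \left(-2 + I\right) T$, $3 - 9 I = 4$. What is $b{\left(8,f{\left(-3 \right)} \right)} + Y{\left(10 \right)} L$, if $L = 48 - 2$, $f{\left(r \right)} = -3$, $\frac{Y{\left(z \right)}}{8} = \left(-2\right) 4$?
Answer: $- \frac{8813}{3} \approx -2937.7$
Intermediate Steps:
$Y{\left(z \right)} = -64$ ($Y{\left(z \right)} = 8 \left(\left(-2\right) 4\right) = 8 \left(-8\right) = -64$)
$I = - \frac{1}{9}$ ($I = \frac{1}{3} - \frac{4}{9} = - \frac{1}{9} \approx -0.11111$)
$b{\left(H,T \right)} = - \frac{19 T}{9}$ ($b{\left(H,T \right)} = \left(-2 - \frac{1}{9}\right) T = - \frac{19 T}{9}$)
$L = 46$ ($L = 48 - 2 = 46$)
$b{\left(8,f{\left(-3 \right)} \right)} + Y{\left(10 \right)} L = \left(- \frac{19}{9}\right) \left(-3\right) - 2944 = \frac{19}{3} - 2944 = - \frac{8813}{3}$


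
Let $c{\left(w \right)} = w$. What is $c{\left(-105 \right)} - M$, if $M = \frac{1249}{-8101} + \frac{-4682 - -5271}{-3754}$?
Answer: $- \frac{3183710935}{30411154} \approx -104.69$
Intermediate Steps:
$M = - \frac{9460235}{30411154}$ ($M = 1249 \left(- \frac{1}{8101}\right) + \left(-4682 + 5271\right) \left(- \frac{1}{3754}\right) = - \frac{1249}{8101} + 589 \left(- \frac{1}{3754}\right) = - \frac{1249}{8101} - \frac{589}{3754} = - \frac{9460235}{30411154} \approx -0.31108$)
$c{\left(-105 \right)} - M = -105 - - \frac{9460235}{30411154} = -105 + \frac{9460235}{30411154} = - \frac{3183710935}{30411154}$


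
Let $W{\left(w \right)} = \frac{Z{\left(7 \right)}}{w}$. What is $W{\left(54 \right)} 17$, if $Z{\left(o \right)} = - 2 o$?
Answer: $- \frac{119}{27} \approx -4.4074$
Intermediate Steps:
$W{\left(w \right)} = - \frac{14}{w}$ ($W{\left(w \right)} = \frac{\left(-2\right) 7}{w} = - \frac{14}{w}$)
$W{\left(54 \right)} 17 = - \frac{14}{54} \cdot 17 = \left(-14\right) \frac{1}{54} \cdot 17 = \left(- \frac{7}{27}\right) 17 = - \frac{119}{27}$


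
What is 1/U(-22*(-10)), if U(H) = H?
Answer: 1/220 ≈ 0.0045455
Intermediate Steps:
1/U(-22*(-10)) = 1/(-22*(-10)) = 1/220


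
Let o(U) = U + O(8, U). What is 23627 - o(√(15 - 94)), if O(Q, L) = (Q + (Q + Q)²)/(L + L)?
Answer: 23627 + 53*I*√79/79 ≈ 23627.0 + 5.963*I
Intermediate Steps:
O(Q, L) = (Q + 4*Q²)/(2*L) (O(Q, L) = (Q + (2*Q)²)/((2*L)) = (Q + 4*Q²)*(1/(2*L)) = (Q + 4*Q²)/(2*L))
o(U) = U + 132/U (o(U) = U + (½)*8*(1 + 4*8)/U = U + (½)*8*(1 + 32)/U = U + (½)*8*33/U = U + 132/U)
23627 - o(√(15 - 94)) = 23627 - (√(15 - 94) + 132/(√(15 - 94))) = 23627 - (√(-79) + 132/(√(-79))) = 23627 - (I*√79 + 132/((I*√79))) = 23627 - (I*√79 + 132*(-I*√79/79)) = 23627 - (I*√79 - 132*I*√79/79) = 23627 - (-53)*I*√79/79 = 23627 + 53*I*√79/79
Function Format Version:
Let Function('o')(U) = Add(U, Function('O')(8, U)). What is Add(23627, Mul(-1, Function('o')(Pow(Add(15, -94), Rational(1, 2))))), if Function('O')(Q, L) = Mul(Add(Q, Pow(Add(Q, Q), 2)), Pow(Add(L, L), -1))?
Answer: Add(23627, Mul(Rational(53, 79), I, Pow(79, Rational(1, 2)))) ≈ Add(23627., Mul(5.9630, I))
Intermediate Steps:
Function('O')(Q, L) = Mul(Rational(1, 2), Pow(L, -1), Add(Q, Mul(4, Pow(Q, 2)))) (Function('O')(Q, L) = Mul(Add(Q, Pow(Mul(2, Q), 2)), Pow(Mul(2, L), -1)) = Mul(Add(Q, Mul(4, Pow(Q, 2))), Mul(Rational(1, 2), Pow(L, -1))) = Mul(Rational(1, 2), Pow(L, -1), Add(Q, Mul(4, Pow(Q, 2)))))
Function('o')(U) = Add(U, Mul(132, Pow(U, -1))) (Function('o')(U) = Add(U, Mul(Rational(1, 2), 8, Pow(U, -1), Add(1, Mul(4, 8)))) = Add(U, Mul(Rational(1, 2), 8, Pow(U, -1), Add(1, 32))) = Add(U, Mul(Rational(1, 2), 8, Pow(U, -1), 33)) = Add(U, Mul(132, Pow(U, -1))))
Add(23627, Mul(-1, Function('o')(Pow(Add(15, -94), Rational(1, 2))))) = Add(23627, Mul(-1, Add(Pow(Add(15, -94), Rational(1, 2)), Mul(132, Pow(Pow(Add(15, -94), Rational(1, 2)), -1))))) = Add(23627, Mul(-1, Add(Pow(-79, Rational(1, 2)), Mul(132, Pow(Pow(-79, Rational(1, 2)), -1))))) = Add(23627, Mul(-1, Add(Mul(I, Pow(79, Rational(1, 2))), Mul(132, Pow(Mul(I, Pow(79, Rational(1, 2))), -1))))) = Add(23627, Mul(-1, Add(Mul(I, Pow(79, Rational(1, 2))), Mul(132, Mul(Rational(-1, 79), I, Pow(79, Rational(1, 2))))))) = Add(23627, Mul(-1, Add(Mul(I, Pow(79, Rational(1, 2))), Mul(Rational(-132, 79), I, Pow(79, Rational(1, 2)))))) = Add(23627, Mul(-1, Mul(Rational(-53, 79), I, Pow(79, Rational(1, 2))))) = Add(23627, Mul(Rational(53, 79), I, Pow(79, Rational(1, 2))))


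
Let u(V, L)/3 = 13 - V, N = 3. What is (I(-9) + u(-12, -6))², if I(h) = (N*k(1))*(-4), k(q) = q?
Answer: 3969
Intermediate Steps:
I(h) = -12 (I(h) = (3*1)*(-4) = 3*(-4) = -12)
u(V, L) = 39 - 3*V (u(V, L) = 3*(13 - V) = 39 - 3*V)
(I(-9) + u(-12, -6))² = (-12 + (39 - 3*(-12)))² = (-12 + (39 + 36))² = (-12 + 75)² = 63² = 3969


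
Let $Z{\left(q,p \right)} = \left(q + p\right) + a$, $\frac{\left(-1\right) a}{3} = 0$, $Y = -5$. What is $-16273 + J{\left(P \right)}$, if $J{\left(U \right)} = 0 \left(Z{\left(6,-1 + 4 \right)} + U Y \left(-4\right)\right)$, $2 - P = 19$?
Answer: $-16273$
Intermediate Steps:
$a = 0$ ($a = \left(-3\right) 0 = 0$)
$P = -17$ ($P = 2 - 19 = -17$)
$Z{\left(q,p \right)} = p + q$ ($Z{\left(q,p \right)} = \left(q + p\right) + 0 = \left(p + q\right) + 0 = p + q$)
$J{\left(U \right)} = 0$ ($J{\left(U \right)} = 0 \left(\left(\left(-1 + 4\right) + 6\right) + U \left(-5\right) \left(-4\right)\right) = 0 \left(\left(3 + 6\right) + - 5 U \left(-4\right)\right) = 0 \left(9 + 20 U\right) = 0$)
$-16273 + J{\left(P \right)} = -16273 + 0 = -16273$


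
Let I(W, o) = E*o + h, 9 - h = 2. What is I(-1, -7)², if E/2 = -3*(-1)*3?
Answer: 14161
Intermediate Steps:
h = 7 (h = 9 - 1*2 = 9 - 2 = 7)
E = 18 (E = 2*(-3*(-1)*3) = 2*(3*3) = 2*9 = 18)
I(W, o) = 7 + 18*o (I(W, o) = 18*o + 7 = 7 + 18*o)
I(-1, -7)² = (7 + 18*(-7))² = (7 - 126)² = (-119)² = 14161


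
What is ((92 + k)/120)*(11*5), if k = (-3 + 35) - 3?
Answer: 1331/24 ≈ 55.458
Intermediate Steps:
k = 29 (k = 32 - 3 = 29)
((92 + k)/120)*(11*5) = ((92 + 29)/120)*(11*5) = ((1/120)*121)*55 = (121/120)*55 = 1331/24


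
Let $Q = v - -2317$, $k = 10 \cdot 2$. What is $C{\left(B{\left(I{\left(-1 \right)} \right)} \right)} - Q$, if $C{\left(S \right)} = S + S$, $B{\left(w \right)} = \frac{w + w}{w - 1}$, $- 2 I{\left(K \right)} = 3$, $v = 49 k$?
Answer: $- \frac{16473}{5} \approx -3294.6$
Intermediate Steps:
$k = 20$
$v = 980$ ($v = 49 \cdot 20 = 980$)
$I{\left(K \right)} = - \frac{3}{2}$ ($I{\left(K \right)} = \left(- \frac{1}{2}\right) 3 = - \frac{3}{2}$)
$B{\left(w \right)} = \frac{2 w}{-1 + w}$
$C{\left(S \right)} = 2 S$
$Q = 3297$ ($Q = 980 - -2317 = 980 + 2317 = 3297$)
$C{\left(B{\left(I{\left(-1 \right)} \right)} \right)} - Q = 2 \cdot 2 \left(- \frac{3}{2}\right) \frac{1}{-1 - \frac{3}{2}} - 3297 = 2 \cdot 2 \left(- \frac{3}{2}\right) \frac{1}{- \frac{5}{2}} - 3297 = 2 \cdot 2 \left(- \frac{3}{2}\right) \left(- \frac{2}{5}\right) - 3297 = 2 \cdot \frac{6}{5} - 3297 = \frac{12}{5} - 3297 = - \frac{16473}{5}$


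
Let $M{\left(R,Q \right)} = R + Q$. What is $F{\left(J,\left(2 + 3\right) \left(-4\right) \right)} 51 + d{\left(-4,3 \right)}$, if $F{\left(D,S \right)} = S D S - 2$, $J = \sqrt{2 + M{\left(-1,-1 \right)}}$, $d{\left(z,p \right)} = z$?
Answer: $-106$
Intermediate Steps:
$M{\left(R,Q \right)} = Q + R$
$J = 0$ ($J = \sqrt{2 - 2} = \sqrt{0} = 0$)
$F{\left(D,S \right)} = -2 + D S^{2}$ ($F{\left(D,S \right)} = D S S - 2 = D S^{2} - 2 = -2 + D S^{2}$)
$F{\left(J,\left(2 + 3\right) \left(-4\right) \right)} 51 + d{\left(-4,3 \right)} = \left(-2 + 0 \left(\left(2 + 3\right) \left(-4\right)\right)^{2}\right) 51 - 4 = \left(-2 + 0 \left(5 \left(-4\right)\right)^{2}\right) 51 - 4 = \left(-2 + 0 \left(-20\right)^{2}\right) 51 - 4 = \left(-2 + 0 \cdot 400\right) 51 - 4 = \left(-2 + 0\right) 51 - 4 = \left(-2\right) 51 - 4 = -102 - 4 = -106$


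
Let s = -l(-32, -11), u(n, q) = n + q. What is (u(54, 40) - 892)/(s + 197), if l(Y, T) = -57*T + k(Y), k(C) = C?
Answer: 399/199 ≈ 2.0050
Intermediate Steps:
l(Y, T) = Y - 57*T (l(Y, T) = -57*T + Y = Y - 57*T)
s = -595 (s = -(-32 - 57*(-11)) = -(-32 + 627) = -1*595 = -595)
(u(54, 40) - 892)/(s + 197) = ((54 + 40) - 892)/(-595 + 197) = (94 - 892)/(-398) = -798*(-1/398) = 399/199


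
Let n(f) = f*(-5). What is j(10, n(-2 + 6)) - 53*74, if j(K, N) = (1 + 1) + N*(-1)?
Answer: -3900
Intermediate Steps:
n(f) = -5*f
j(K, N) = 2 - N
j(10, n(-2 + 6)) - 53*74 = (2 - (-5)*(-2 + 6)) - 53*74 = (2 - (-5)*4) - 3922 = (2 - 1*(-20)) - 3922 = (2 + 20) - 3922 = 22 - 3922 = -3900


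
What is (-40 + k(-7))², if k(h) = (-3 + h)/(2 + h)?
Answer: 1444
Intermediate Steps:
k(h) = (-3 + h)/(2 + h)
(-40 + k(-7))² = (-40 + (-3 - 7)/(2 - 7))² = (-40 - 10/(-5))² = (-40 - ⅕*(-10))² = (-40 + 2)² = (-38)² = 1444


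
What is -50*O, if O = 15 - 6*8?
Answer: 1650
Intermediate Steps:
O = -33 (O = 15 - 1*48 = 15 - 48 = -33)
-50*O = -50*(-33) = 1650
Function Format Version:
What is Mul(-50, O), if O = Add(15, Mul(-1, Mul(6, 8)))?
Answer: 1650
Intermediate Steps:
O = -33 (O = Add(15, Mul(-1, 48)) = Add(15, -48) = -33)
Mul(-50, O) = Mul(-50, -33) = 1650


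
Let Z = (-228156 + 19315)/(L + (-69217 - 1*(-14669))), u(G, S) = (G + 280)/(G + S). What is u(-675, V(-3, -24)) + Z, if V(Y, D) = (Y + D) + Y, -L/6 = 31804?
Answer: 48830969/34597452 ≈ 1.4114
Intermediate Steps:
L = -190824 (L = -6*31804 = -190824)
V(Y, D) = D + 2*Y (V(Y, D) = (D + Y) + Y = D + 2*Y)
u(G, S) = (280 + G)/(G + S)
Z = 208841/245372 (Z = (-228156 + 19315)/(-190824 + (-69217 - 1*(-14669))) = -208841/(-190824 + (-69217 + 14669)) = -208841/(-190824 - 54548) = -208841/(-245372) = -208841*(-1/245372) = 208841/245372 ≈ 0.85112)
u(-675, V(-3, -24)) + Z = (280 - 675)/(-675 + (-24 + 2*(-3))) + 208841/245372 = -395/(-675 + (-24 - 6)) + 208841/245372 = -395/(-675 - 30) + 208841/245372 = -395/(-705) + 208841/245372 = -1/705*(-395) + 208841/245372 = 79/141 + 208841/245372 = 48830969/34597452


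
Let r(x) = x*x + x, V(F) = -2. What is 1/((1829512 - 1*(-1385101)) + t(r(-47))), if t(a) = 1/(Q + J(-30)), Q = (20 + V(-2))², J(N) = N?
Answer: 294/945096223 ≈ 3.1108e-7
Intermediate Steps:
r(x) = x + x² (r(x) = x² + x = x + x²)
Q = 324 (Q = (20 - 2)² = 18² = 324)
t(a) = 1/294 (t(a) = 1/(324 - 30) = 1/294)
1/((1829512 - 1*(-1385101)) + t(r(-47))) = 1/((1829512 - 1*(-1385101)) + 1/294) = 1/((1829512 + 1385101) + 1/294) = 1/(3214613 + 1/294) = 1/(945096223/294) = 294/945096223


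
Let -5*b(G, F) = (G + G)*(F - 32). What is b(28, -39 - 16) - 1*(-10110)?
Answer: 55422/5 ≈ 11084.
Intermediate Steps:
b(G, F) = -2*G*(-32 + F)/5 (b(G, F) = -(G + G)*(F - 32)/5 = -2*G*(-32 + F)/5)
b(28, -39 - 16) - 1*(-10110) = (⅖)*28*(32 - (-39 - 16)) - 1*(-10110) = (⅖)*28*(32 - 1*(-55)) + 10110 = (⅖)*28*(32 + 55) + 10110 = (⅖)*28*87 + 10110 = 4872/5 + 10110 = 55422/5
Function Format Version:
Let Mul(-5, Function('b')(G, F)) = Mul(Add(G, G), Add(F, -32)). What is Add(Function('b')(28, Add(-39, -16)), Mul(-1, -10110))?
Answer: Rational(55422, 5) ≈ 11084.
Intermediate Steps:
Function('b')(G, F) = Mul(Rational(-2, 5), G, Add(-32, F)) (Function('b')(G, F) = Mul(Rational(-1, 5), Mul(Add(G, G), Add(F, -32))) = Mul(Rational(-1, 5), Mul(Mul(2, G), Add(-32, F))) = Mul(Rational(-1, 5), Mul(2, G, Add(-32, F))) = Mul(Rational(-2, 5), G, Add(-32, F)))
Add(Function('b')(28, Add(-39, -16)), Mul(-1, -10110)) = Add(Mul(Rational(2, 5), 28, Add(32, Mul(-1, Add(-39, -16)))), Mul(-1, -10110)) = Add(Mul(Rational(2, 5), 28, Add(32, Mul(-1, -55))), 10110) = Add(Mul(Rational(2, 5), 28, Add(32, 55)), 10110) = Add(Mul(Rational(2, 5), 28, 87), 10110) = Add(Rational(4872, 5), 10110) = Rational(55422, 5)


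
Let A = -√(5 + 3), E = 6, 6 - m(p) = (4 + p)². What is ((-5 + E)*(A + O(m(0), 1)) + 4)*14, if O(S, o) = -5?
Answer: -14 - 28*√2 ≈ -53.598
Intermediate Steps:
m(p) = 6 - (4 + p)²
A = -2*√2 (A = -√8 = -2*√2 ≈ -2.8284)
((-5 + E)*(A + O(m(0), 1)) + 4)*14 = ((-5 + 6)*(-2*√2 - 5) + 4)*14 = (1*(-5 - 2*√2) + 4)*14 = ((-5 - 2*√2) + 4)*14 = (-1 - 2*√2)*14 = -14 - 28*√2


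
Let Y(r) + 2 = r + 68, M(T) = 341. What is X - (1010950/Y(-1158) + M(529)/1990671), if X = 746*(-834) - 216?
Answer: -75051394425949/120767374 ≈ -6.2145e+5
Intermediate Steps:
X = -622380 (X = -622164 - 216 = -622380)
Y(r) = 66 + r (Y(r) = -2 + (r + 68) = -2 + (68 + r) = 66 + r)
X - (1010950/Y(-1158) + M(529)/1990671) = -622380 - (1010950/(66 - 1158) + 341/1990671) = -622380 - (1010950/(-1092) + 341*(1/1990671)) = -622380 - (1010950*(-1/1092) + 341/1990671) = -622380 - (-505475/546 + 341/1990671) = -622380 - 1*(-111803804171/120767374) = -622380 + 111803804171/120767374 = -75051394425949/120767374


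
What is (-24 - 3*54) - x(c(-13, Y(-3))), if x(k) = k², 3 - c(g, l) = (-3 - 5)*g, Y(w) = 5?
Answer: -10387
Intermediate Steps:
c(g, l) = 3 + 8*g (c(g, l) = 3 - (-3 - 5)*g = 3 - (-8)*g = 3 + 8*g)
(-24 - 3*54) - x(c(-13, Y(-3))) = (-24 - 3*54) - (3 + 8*(-13))² = (-24 - 162) - (3 - 104)² = -186 - 1*(-101)² = -186 - 1*10201 = -186 - 10201 = -10387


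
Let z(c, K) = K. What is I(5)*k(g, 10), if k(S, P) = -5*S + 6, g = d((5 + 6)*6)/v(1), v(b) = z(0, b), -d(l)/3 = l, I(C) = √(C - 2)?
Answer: 996*√3 ≈ 1725.1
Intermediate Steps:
I(C) = √(-2 + C)
d(l) = -3*l
v(b) = b
g = -198 (g = -3*(5 + 6)*6/1 = -33*6*1 = -3*66*1 = -198*1 = -198)
k(S, P) = 6 - 5*S
I(5)*k(g, 10) = √(-2 + 5)*(6 - 5*(-198)) = √3*(6 + 990) = √3*996 = 996*√3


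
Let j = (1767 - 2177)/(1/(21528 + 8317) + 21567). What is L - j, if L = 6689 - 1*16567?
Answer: -3179065767699/321833558 ≈ -9878.0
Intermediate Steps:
j = -6118225/321833558 (j = -410/(1/29845 + 21567) = -410/643667116/29845 = -410*29845/643667116 = -6118225/321833558 ≈ -0.019011)
L = -9878 (L = 6689 - 16567 = -9878)
L - j = -9878 - 1*(-6118225/321833558) = -9878 + 6118225/321833558 = -3179065767699/321833558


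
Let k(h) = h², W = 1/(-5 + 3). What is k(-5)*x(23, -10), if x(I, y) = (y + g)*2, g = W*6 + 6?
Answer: -350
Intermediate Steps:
W = -½ (W = 1/(-2) = -½ ≈ -0.50000)
g = 3 (g = -½*6 + 6 = -3 + 6 = 3)
x(I, y) = 6 + 2*y (x(I, y) = (y + 3)*2 = (3 + y)*2 = 6 + 2*y)
k(-5)*x(23, -10) = (-5)²*(6 + 2*(-10)) = 25*(6 - 20) = 25*(-14) = -350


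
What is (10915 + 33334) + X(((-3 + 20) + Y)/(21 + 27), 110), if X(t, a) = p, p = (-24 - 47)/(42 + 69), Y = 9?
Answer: 4911568/111 ≈ 44248.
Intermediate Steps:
p = -71/111 ≈ -0.63964
X(t, a) = -71/111
(10915 + 33334) + X(((-3 + 20) + Y)/(21 + 27), 110) = (10915 + 33334) - 71/111 = 44249 - 71/111 = 4911568/111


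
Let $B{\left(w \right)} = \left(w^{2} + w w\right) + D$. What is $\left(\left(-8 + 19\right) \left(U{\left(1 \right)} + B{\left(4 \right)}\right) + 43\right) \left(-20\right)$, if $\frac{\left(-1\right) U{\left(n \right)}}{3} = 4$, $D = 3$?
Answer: $-5920$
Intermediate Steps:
$U{\left(n \right)} = -12$ ($U{\left(n \right)} = \left(-3\right) 4 = -12$)
$B{\left(w \right)} = 3 + 2 w^{2}$ ($B{\left(w \right)} = \left(w^{2} + w w\right) + 3 = \left(w^{2} + w^{2}\right) + 3 = 2 w^{2} + 3 = 3 + 2 w^{2}$)
$\left(\left(-8 + 19\right) \left(U{\left(1 \right)} + B{\left(4 \right)}\right) + 43\right) \left(-20\right) = \left(\left(-8 + 19\right) \left(-12 + \left(3 + 2 \cdot 4^{2}\right)\right) + 43\right) \left(-20\right) = \left(11 \left(-12 + \left(3 + 2 \cdot 16\right)\right) + 43\right) \left(-20\right) = \left(11 \left(-12 + \left(3 + 32\right)\right) + 43\right) \left(-20\right) = \left(11 \left(-12 + 35\right) + 43\right) \left(-20\right) = \left(11 \cdot 23 + 43\right) \left(-20\right) = \left(253 + 43\right) \left(-20\right) = 296 \left(-20\right) = -5920$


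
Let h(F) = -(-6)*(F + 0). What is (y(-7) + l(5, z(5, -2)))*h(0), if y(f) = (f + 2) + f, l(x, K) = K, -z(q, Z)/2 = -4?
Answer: 0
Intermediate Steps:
z(q, Z) = 8 (z(q, Z) = -2*(-4) = 8)
h(F) = 6*F (h(F) = -(-6)*F = 6*F)
y(f) = 2 + 2*f (y(f) = (2 + f) + f = 2 + 2*f)
(y(-7) + l(5, z(5, -2)))*h(0) = ((2 + 2*(-7)) + 8)*(6*0) = ((2 - 14) + 8)*0 = (-12 + 8)*0 = -4*0 = 0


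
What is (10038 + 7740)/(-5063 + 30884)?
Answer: 5926/8607 ≈ 0.68851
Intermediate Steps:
(10038 + 7740)/(-5063 + 30884) = 17778/25821 = 17778*(1/25821) = 5926/8607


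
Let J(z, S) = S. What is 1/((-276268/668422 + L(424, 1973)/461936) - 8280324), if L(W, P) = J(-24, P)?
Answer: -154384092496/1278350369462517825 ≈ -1.2077e-7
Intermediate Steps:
L(W, P) = P
1/((-276268/668422 + L(424, 1973)/461936) - 8280324) = 1/((-276268/668422 + 1973/461936) - 8280324) = 1/((-276268*1/668422 + 1973*(1/461936)) - 8280324) = 1/((-138134/334211 + 1973/461936) - 8280324) = 1/(-63149669121/154384092496 - 8280324) = 1/(-1278350369462517825/154384092496) = -154384092496/1278350369462517825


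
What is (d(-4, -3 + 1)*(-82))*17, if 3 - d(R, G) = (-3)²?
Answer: 8364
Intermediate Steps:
d(R, G) = -6 (d(R, G) = 3 - 1*(-3)² = 3 - 1*9 = 3 - 9 = -6)
(d(-4, -3 + 1)*(-82))*17 = -6*(-82)*17 = 492*17 = 8364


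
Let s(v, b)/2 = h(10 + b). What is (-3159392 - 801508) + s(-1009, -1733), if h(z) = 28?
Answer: -3960844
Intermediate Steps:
s(v, b) = 56 (s(v, b) = 2*28 = 56)
(-3159392 - 801508) + s(-1009, -1733) = (-3159392 - 801508) + 56 = -3960900 + 56 = -3960844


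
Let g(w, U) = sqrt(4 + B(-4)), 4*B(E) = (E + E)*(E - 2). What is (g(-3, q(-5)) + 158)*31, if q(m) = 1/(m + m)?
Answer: 5022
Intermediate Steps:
q(m) = 1/(2*m)
B(E) = E*(-2 + E)/2 (B(E) = ((E + E)*(E - 2))/4 = ((2*E)*(-2 + E))/4 = (2*E*(-2 + E))/4 = E*(-2 + E)/2)
g(w, U) = 4 (g(w, U) = sqrt(4 + (1/2)*(-4)*(-2 - 4)) = sqrt(4 + (1/2)*(-4)*(-6)) = sqrt(4 + 12) = sqrt(16) = 4)
(g(-3, q(-5)) + 158)*31 = (4 + 158)*31 = 162*31 = 5022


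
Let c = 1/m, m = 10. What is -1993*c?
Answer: -1993/10 ≈ -199.30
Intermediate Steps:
c = ⅒ (c = 1/10 = ⅒ ≈ 0.10000)
-1993*c = -1993*⅒ = -1993/10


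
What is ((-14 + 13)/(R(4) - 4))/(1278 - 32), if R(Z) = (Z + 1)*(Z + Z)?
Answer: -1/44856 ≈ -2.2294e-5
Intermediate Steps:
R(Z) = 2*Z*(1 + Z) (R(Z) = (1 + Z)*(2*Z) = 2*Z*(1 + Z))
((-14 + 13)/(R(4) - 4))/(1278 - 32) = ((-14 + 13)/(2*4*(1 + 4) - 4))/(1278 - 32) = (-1/(2*4*5 - 4))/1246 = (-1/(40 - 4))/1246 = (-1/36)/1246 = (-1*1/36)/1246 = (1/1246)*(-1/36) = -1/44856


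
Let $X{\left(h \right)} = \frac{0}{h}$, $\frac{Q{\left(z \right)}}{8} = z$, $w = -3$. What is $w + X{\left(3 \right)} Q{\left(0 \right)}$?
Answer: $-3$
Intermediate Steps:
$Q{\left(z \right)} = 8 z$
$X{\left(h \right)} = 0$
$w + X{\left(3 \right)} Q{\left(0 \right)} = -3 + 0 \cdot 8 \cdot 0 = -3 + 0 \cdot 0 = -3 + 0 = -3$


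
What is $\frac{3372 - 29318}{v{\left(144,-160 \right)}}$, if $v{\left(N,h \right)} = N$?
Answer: $- \frac{12973}{72} \approx -180.18$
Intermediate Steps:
$\frac{3372 - 29318}{v{\left(144,-160 \right)}} = \frac{3372 - 29318}{144} = \left(3372 - 29318\right) \frac{1}{144} = \left(-25946\right) \frac{1}{144} = - \frac{12973}{72}$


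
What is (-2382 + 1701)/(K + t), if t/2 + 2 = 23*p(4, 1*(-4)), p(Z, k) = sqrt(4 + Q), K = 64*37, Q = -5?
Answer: -402471/1397653 + 15663*I/2795306 ≈ -0.28796 + 0.0056033*I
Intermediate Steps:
K = 2368
p(Z, k) = I (p(Z, k) = sqrt(4 - 5) = sqrt(-1) = I)
t = -4 + 46*I (t = -4 + 2*(23*I) = -4 + 46*I ≈ -4.0 + 46.0*I)
(-2382 + 1701)/(K + t) = (-2382 + 1701)/(2368 + (-4 + 46*I)) = -681*(2364 - 46*I)/5590612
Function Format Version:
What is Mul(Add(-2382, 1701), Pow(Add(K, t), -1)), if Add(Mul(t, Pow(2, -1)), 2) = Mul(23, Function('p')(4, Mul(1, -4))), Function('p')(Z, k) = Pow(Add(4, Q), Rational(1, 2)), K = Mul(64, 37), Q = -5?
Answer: Add(Rational(-402471, 1397653), Mul(Rational(15663, 2795306), I)) ≈ Add(-0.28796, Mul(0.0056033, I))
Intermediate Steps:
K = 2368
Function('p')(Z, k) = I (Function('p')(Z, k) = Pow(Add(4, -5), Rational(1, 2)) = Pow(-1, Rational(1, 2)) = I)
t = Add(-4, Mul(46, I)) (t = Add(-4, Mul(2, Mul(23, I))) = Add(-4, Mul(46, I)) ≈ Add(-4.0000, Mul(46.000, I)))
Mul(Add(-2382, 1701), Pow(Add(K, t), -1)) = Mul(Add(-2382, 1701), Pow(Add(2368, Add(-4, Mul(46, I))), -1)) = Mul(-681, Pow(Add(2364, Mul(46, I)), -1)) = Mul(-681, Mul(Rational(1, 5590612), Add(2364, Mul(-46, I)))) = Mul(Rational(-681, 5590612), Add(2364, Mul(-46, I)))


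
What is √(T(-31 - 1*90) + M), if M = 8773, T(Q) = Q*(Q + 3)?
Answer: √23051 ≈ 151.83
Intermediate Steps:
T(Q) = Q*(3 + Q)
√(T(-31 - 1*90) + M) = √((-31 - 1*90)*(3 + (-31 - 1*90)) + 8773) = √((-31 - 90)*(3 + (-31 - 90)) + 8773) = √(-121*(3 - 121) + 8773) = √(-121*(-118) + 8773) = √(14278 + 8773) = √23051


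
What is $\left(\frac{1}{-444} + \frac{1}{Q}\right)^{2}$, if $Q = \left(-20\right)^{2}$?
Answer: $\frac{121}{1971360000} \approx 6.1379 \cdot 10^{-8}$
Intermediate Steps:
$Q = 400$
$\left(\frac{1}{-444} + \frac{1}{Q}\right)^{2} = \left(\frac{1}{-444} + \frac{1}{400}\right)^{2} = \left(- \frac{1}{444} + \frac{1}{400}\right)^{2} = \left(\frac{11}{44400}\right)^{2} = \frac{121}{1971360000}$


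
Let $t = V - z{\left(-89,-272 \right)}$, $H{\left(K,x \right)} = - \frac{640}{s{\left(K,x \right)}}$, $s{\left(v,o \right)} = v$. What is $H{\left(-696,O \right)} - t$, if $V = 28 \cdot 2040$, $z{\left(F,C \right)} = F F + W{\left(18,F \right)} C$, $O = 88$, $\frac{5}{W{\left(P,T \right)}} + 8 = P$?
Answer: $- \frac{4292065}{87} \approx -49334.0$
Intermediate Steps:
$W{\left(P,T \right)} = \frac{5}{-8 + P}$
$z{\left(F,C \right)} = F^{2} + \frac{C}{2}$ ($z{\left(F,C \right)} = F F + \frac{5}{-8 + 18} C = F^{2} + \frac{5}{10} C = F^{2} + 5 \cdot \frac{1}{10} C = F^{2} + \frac{C}{2}$)
$V = 57120$
$H{\left(K,x \right)} = - \frac{640}{K}$
$t = 49335$ ($t = 57120 - \left(\left(-89\right)^{2} + \frac{1}{2} \left(-272\right)\right) = 57120 - \left(7921 - 136\right) = 57120 - 7785 = 49335$)
$H{\left(-696,O \right)} - t = - \frac{640}{-696} - 49335 = \left(-640\right) \left(- \frac{1}{696}\right) - 49335 = \frac{80}{87} - 49335 = - \frac{4292065}{87}$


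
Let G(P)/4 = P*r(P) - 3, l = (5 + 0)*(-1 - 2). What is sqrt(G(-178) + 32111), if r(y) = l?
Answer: sqrt(42779) ≈ 206.83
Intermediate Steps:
l = -15 (l = 5*(-3) = -15)
r(y) = -15
G(P) = -12 - 60*P (G(P) = 4*(P*(-15) - 3) = 4*(-15*P - 3) = 4*(-3 - 15*P) = -12 - 60*P)
sqrt(G(-178) + 32111) = sqrt((-12 - 60*(-178)) + 32111) = sqrt((-12 + 10680) + 32111) = sqrt(10668 + 32111) = sqrt(42779)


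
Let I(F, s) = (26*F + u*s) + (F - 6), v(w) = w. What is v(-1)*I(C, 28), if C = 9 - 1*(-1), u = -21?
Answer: 324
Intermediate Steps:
C = 10 (C = 9 + 1 = 10)
I(F, s) = -6 - 21*s + 27*F (I(F, s) = (26*F - 21*s) + (F - 6) = (-21*s + 26*F) + (-6 + F) = -6 - 21*s + 27*F)
v(-1)*I(C, 28) = -(-6 - 21*28 + 27*10) = -(-6 - 588 + 270) = -1*(-324) = 324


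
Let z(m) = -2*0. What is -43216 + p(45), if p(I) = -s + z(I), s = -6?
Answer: -43210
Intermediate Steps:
z(m) = 0
p(I) = 6 (p(I) = -1*(-6) + 0 = 6 + 0 = 6)
-43216 + p(45) = -43216 + 6 = -43210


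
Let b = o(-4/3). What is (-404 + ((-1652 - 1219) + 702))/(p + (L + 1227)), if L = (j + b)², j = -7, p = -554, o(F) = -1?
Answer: -2573/737 ≈ -3.4912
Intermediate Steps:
b = -1
L = 64 (L = (-7 - 1)² = (-8)² = 64)
(-404 + ((-1652 - 1219) + 702))/(p + (L + 1227)) = (-404 + ((-1652 - 1219) + 702))/(-554 + (64 + 1227)) = (-404 + (-2871 + 702))/(-554 + 1291) = (-404 - 2169)/737 = -2573*1/737 = -2573/737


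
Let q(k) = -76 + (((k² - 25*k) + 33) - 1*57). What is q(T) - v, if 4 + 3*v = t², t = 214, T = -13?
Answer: -14870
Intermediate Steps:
v = 15264 (v = -4/3 + (⅓)*214² = -4/3 + (⅓)*45796 = -4/3 + 45796/3 = 15264)
q(k) = -100 + k² - 25*k (q(k) = -76 + ((33 + k² - 25*k) - 57) = -76 + (-24 + k² - 25*k) = -100 + k² - 25*k)
q(T) - v = (-100 + (-13)² - 25*(-13)) - 1*15264 = (-100 + 169 + 325) - 15264 = 394 - 15264 = -14870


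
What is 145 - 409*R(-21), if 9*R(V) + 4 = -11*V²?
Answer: 1987000/9 ≈ 2.2078e+5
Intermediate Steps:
R(V) = -4/9 - 11*V²/9 (R(V) = -4/9 + (-11*V²)/9 = -4/9 - 11*V²/9)
145 - 409*R(-21) = 145 - 409*(-4/9 - 11/9*(-21)²) = 145 - 409*(-4/9 - 11/9*441) = 145 - 409*(-4/9 - 539) = 145 - 409*(-4855/9) = 145 + 1985695/9 = 1987000/9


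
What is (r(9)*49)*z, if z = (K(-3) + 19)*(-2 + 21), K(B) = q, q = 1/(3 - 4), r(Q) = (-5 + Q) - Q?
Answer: -83790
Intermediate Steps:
r(Q) = -5
q = -1 (q = 1/(-1) = -1)
K(B) = -1
z = 342 (z = (-1 + 19)*(-2 + 21) = 18*19 = 342)
(r(9)*49)*z = -5*49*342 = -245*342 = -83790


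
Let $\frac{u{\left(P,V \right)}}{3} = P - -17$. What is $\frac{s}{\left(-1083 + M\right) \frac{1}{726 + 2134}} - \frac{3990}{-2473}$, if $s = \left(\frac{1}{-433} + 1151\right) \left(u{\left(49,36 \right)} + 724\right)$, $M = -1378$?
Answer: $- \frac{3249996183291250}{2635260949} \approx -1.2333 \cdot 10^{6}$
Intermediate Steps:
$u{\left(P,V \right)} = 51 + 3 P$ ($u{\left(P,V \right)} = 3 \left(P - -17\right) = 3 \left(P + 17\right) = 3 \left(17 + P\right) = 51 + 3 P$)
$s = \frac{459508204}{433}$ ($s = \left(\frac{1}{-433} + 1151\right) \left(\left(51 + 3 \cdot 49\right) + 724\right) = \left(- \frac{1}{433} + 1151\right) \left(\left(51 + 147\right) + 724\right) = \frac{498382 \left(198 + 724\right)}{433} = \frac{498382}{433} \cdot 922 = \frac{459508204}{433} \approx 1.0612 \cdot 10^{6}$)
$\frac{s}{\left(-1083 + M\right) \frac{1}{726 + 2134}} - \frac{3990}{-2473} = \frac{459508204}{433 \frac{-1083 - 1378}{726 + 2134}} - \frac{3990}{-2473} = \frac{459508204}{433 \left(- \frac{2461}{2860}\right)} - - \frac{3990}{2473} = \frac{459508204}{433 \left(\left(-2461\right) \frac{1}{2860}\right)} + \frac{3990}{2473} = \frac{459508204}{433 \left(- \frac{2461}{2860}\right)} + \frac{3990}{2473} = \frac{459508204}{433} \left(- \frac{2860}{2461}\right) + \frac{3990}{2473} = - \frac{1314193463440}{1065613} + \frac{3990}{2473} = - \frac{3249996183291250}{2635260949}$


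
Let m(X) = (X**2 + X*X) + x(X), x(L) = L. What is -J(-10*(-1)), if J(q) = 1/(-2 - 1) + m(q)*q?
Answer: -6299/3 ≈ -2099.7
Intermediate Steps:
m(X) = X + 2*X**2 (m(X) = (X**2 + X*X) + X = (X**2 + X**2) + X = 2*X**2 + X = X + 2*X**2)
J(q) = -1/3 + q**2*(1 + 2*q) (J(q) = 1/(-2 - 1) + (q*(1 + 2*q))*q = 1/(-3) + q**2*(1 + 2*q) = -1/3 + q**2*(1 + 2*q))
-J(-10*(-1)) = -(-1/3 + (-10*(-1))**2 + 2*(-10*(-1))**3) = -(-1/3 + 10**2 + 2*10**3) = -(-1/3 + 100 + 2*1000) = -(-1/3 + 100 + 2000) = -1*6299/3 = -6299/3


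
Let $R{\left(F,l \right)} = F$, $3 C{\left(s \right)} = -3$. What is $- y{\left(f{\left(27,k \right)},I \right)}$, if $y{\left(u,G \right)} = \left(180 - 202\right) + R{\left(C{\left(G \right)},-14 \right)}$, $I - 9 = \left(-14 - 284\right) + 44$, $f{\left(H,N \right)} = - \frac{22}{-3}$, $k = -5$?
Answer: $23$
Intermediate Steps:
$C{\left(s \right)} = -1$ ($C{\left(s \right)} = \frac{1}{3} \left(-3\right) = -1$)
$f{\left(H,N \right)} = \frac{22}{3}$ ($f{\left(H,N \right)} = \left(-22\right) \left(- \frac{1}{3}\right) = \frac{22}{3}$)
$I = -245$ ($I = 9 + \left(\left(-14 - 284\right) + 44\right) = 9 + \left(-298 + 44\right) = 9 - 254 = -245$)
$y{\left(u,G \right)} = -23$ ($y{\left(u,G \right)} = \left(180 - 202\right) - 1 = -22 - 1 = -23$)
$- y{\left(f{\left(27,k \right)},I \right)} = \left(-1\right) \left(-23\right) = 23$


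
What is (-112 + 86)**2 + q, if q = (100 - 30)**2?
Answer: 5576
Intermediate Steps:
q = 4900 (q = 70**2 = 4900)
(-112 + 86)**2 + q = (-112 + 86)**2 + 4900 = (-26)**2 + 4900 = 676 + 4900 = 5576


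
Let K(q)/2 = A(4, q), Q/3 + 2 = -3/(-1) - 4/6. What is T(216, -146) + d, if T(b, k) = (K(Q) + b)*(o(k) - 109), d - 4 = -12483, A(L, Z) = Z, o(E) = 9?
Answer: -34279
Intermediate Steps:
Q = 1 (Q = -6 + 3*(-3/(-1) - 4/6) = -6 + 3*(-3*(-1) - 4*⅙) = -6 + 3*(3 - ⅔) = -6 + 3*(7/3) = -6 + 7 = 1)
K(q) = 2*q
d = -12479 (d = 4 - 12483 = -12479)
T(b, k) = -200 - 100*b (T(b, k) = (2*1 + b)*(9 - 109) = (2 + b)*(-100) = -200 - 100*b)
T(216, -146) + d = (-200 - 100*216) - 12479 = (-200 - 21600) - 12479 = -21800 - 12479 = -34279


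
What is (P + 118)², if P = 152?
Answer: 72900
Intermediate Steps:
(P + 118)² = (152 + 118)² = 270² = 72900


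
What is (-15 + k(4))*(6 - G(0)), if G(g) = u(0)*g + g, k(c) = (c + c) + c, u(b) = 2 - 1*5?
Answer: -18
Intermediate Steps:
u(b) = -3 (u(b) = 2 - 5 = -3)
k(c) = 3*c (k(c) = 2*c + c = 3*c)
G(g) = -2*g (G(g) = -3*g + g = -2*g)
(-15 + k(4))*(6 - G(0)) = (-15 + 3*4)*(6 - (-2)*0) = (-15 + 12)*(6 - 1*0) = -3*(6 + 0) = -3*6 = -18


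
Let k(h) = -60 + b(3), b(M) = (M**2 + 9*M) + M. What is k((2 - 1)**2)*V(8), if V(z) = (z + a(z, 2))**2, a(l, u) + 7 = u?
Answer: -189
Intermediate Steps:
a(l, u) = -7 + u
b(M) = M**2 + 10*M
V(z) = (-5 + z)**2 (V(z) = (z + (-7 + 2))**2 = (z - 5)**2 = (-5 + z)**2)
k(h) = -21 (k(h) = -60 + 3*(10 + 3) = -60 + 3*13 = -60 + 39 = -21)
k((2 - 1)**2)*V(8) = -21*(-5 + 8)**2 = -21*3**2 = -21*9 = -189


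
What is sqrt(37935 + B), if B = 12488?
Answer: sqrt(50423) ≈ 224.55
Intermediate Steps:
sqrt(37935 + B) = sqrt(37935 + 12488) = sqrt(50423)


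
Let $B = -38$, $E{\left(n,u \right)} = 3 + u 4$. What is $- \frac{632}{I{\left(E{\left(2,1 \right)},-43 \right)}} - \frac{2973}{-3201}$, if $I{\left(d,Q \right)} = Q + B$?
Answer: $\frac{754615}{86427} \approx 8.7312$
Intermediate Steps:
$E{\left(n,u \right)} = 3 + 4 u$
$I{\left(d,Q \right)} = -38 + Q$ ($I{\left(d,Q \right)} = Q - 38 = -38 + Q$)
$- \frac{632}{I{\left(E{\left(2,1 \right)},-43 \right)}} - \frac{2973}{-3201} = - \frac{632}{-38 - 43} - \frac{2973}{-3201} = - \frac{632}{-81} - - \frac{991}{1067} = \left(-632\right) \left(- \frac{1}{81}\right) + \frac{991}{1067} = \frac{632}{81} + \frac{991}{1067} = \frac{754615}{86427}$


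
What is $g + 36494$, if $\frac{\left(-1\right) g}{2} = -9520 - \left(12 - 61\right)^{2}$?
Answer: $60336$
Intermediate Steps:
$g = 23842$ ($g = - 2 \left(-9520 - \left(12 - 61\right)^{2}\right) = - 2 \left(-9520 - \left(-49\right)^{2}\right) = - 2 \left(-9520 - 2401\right) = \left(-2\right) \left(-11921\right) = 23842$)
$g + 36494 = 23842 + 36494 = 60336$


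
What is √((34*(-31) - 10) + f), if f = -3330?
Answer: 13*I*√26 ≈ 66.287*I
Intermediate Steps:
√((34*(-31) - 10) + f) = √((34*(-31) - 10) - 3330) = √((-1054 - 10) - 3330) = √(-1064 - 3330) = √(-4394) = 13*I*√26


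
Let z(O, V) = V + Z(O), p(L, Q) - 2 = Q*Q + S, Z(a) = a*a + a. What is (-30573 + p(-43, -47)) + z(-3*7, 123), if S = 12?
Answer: -27807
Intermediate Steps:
Z(a) = a + a² (Z(a) = a² + a = a + a²)
p(L, Q) = 14 + Q² (p(L, Q) = 2 + (Q*Q + 12) = 2 + (Q² + 12) = 2 + (12 + Q²) = 14 + Q²)
z(O, V) = V + O*(1 + O)
(-30573 + p(-43, -47)) + z(-3*7, 123) = (-30573 + (14 + (-47)²)) + (123 + (-3*7)*(1 - 3*7)) = (-30573 + (14 + 2209)) + (123 - 21*(1 - 21)) = (-30573 + 2223) + (123 - 21*(-20)) = -28350 + (123 + 420) = -28350 + 543 = -27807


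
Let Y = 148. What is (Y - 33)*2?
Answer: 230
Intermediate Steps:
(Y - 33)*2 = (148 - 33)*2 = 115*2 = 230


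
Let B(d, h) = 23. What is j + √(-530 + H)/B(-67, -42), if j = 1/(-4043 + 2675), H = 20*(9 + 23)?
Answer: -1/1368 + √110/23 ≈ 0.45527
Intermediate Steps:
H = 640 (H = 20*32 = 640)
j = -1/1368 (j = 1/(-1368) = -1/1368 ≈ -0.00073099)
j + √(-530 + H)/B(-67, -42) = -1/1368 + √(-530 + 640)/23 = -1/1368 + √110*(1/23) = -1/1368 + √110/23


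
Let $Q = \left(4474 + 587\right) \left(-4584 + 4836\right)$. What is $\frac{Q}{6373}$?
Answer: $\frac{1275372}{6373} \approx 200.12$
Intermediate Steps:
$Q = 1275372$ ($Q = 5061 \cdot 252 = 1275372$)
$\frac{Q}{6373} = \frac{1275372}{6373}$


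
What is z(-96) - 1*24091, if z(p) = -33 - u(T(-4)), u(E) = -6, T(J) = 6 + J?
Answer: -24118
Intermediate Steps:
z(p) = -27 (z(p) = -33 - 1*(-6) = -33 + 6 = -27)
z(-96) - 1*24091 = -27 - 1*24091 = -27 - 24091 = -24118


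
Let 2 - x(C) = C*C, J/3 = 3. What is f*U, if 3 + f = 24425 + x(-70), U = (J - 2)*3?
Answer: 410004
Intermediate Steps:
J = 9 (J = 3*3 = 9)
x(C) = 2 - C² (x(C) = 2 - C*C = 2 - C²)
U = 21 (U = (9 - 2)*3 = 7*3 = 21)
f = 19524 (f = -3 + (24425 + (2 - 1*(-70)²)) = -3 + (24425 + (2 - 1*4900)) = -3 + (24425 + (2 - 4900)) = -3 + (24425 - 4898) = -3 + 19527 = 19524)
f*U = 19524*21 = 410004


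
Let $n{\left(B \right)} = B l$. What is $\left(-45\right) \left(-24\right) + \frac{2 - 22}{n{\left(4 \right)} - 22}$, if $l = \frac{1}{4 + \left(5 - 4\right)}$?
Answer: $\frac{57290}{53} \approx 1080.9$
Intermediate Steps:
$l = \frac{1}{5}$ ($l = \frac{1}{4 + \left(5 - 4\right)} = \frac{1}{4 + 1} = \frac{1}{5} \approx 0.2$)
$n{\left(B \right)} = \frac{B}{5}$ ($n{\left(B \right)} = B \frac{1}{5} = \frac{B}{5}$)
$\left(-45\right) \left(-24\right) + \frac{2 - 22}{n{\left(4 \right)} - 22} = \left(-45\right) \left(-24\right) + \frac{2 - 22}{\frac{1}{5} \cdot 4 - 22} = 1080 - \frac{20}{\frac{4}{5} - 22} = 1080 - \frac{20}{- \frac{106}{5}} = 1080 - - \frac{50}{53} = 1080 + \frac{50}{53} = \frac{57290}{53}$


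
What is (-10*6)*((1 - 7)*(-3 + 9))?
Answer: 2160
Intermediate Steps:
(-10*6)*((1 - 7)*(-3 + 9)) = -(-360)*6 = -60*(-36) = 2160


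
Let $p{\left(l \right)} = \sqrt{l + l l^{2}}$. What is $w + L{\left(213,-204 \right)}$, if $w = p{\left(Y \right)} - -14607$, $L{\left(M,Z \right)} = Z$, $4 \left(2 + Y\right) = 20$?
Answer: $14403 + \sqrt{30} \approx 14408.0$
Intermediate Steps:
$Y = 3$ ($Y = -2 + \frac{1}{4} \cdot 20 = -2 + 5 = 3$)
$p{\left(l \right)} = \sqrt{l + l^{3}}$
$w = 14607 + \sqrt{30}$ ($w = \sqrt{3 + 3^{3}} - -14607 = \sqrt{3 + 27} + 14607 = \sqrt{30} + 14607 = 14607 + \sqrt{30} \approx 14612.0$)
$w + L{\left(213,-204 \right)} = \left(14607 + \sqrt{30}\right) - 204 = 14403 + \sqrt{30}$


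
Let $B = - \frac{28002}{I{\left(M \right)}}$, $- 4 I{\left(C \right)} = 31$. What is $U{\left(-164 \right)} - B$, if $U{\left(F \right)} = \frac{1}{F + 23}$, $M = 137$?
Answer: $- \frac{15793159}{4371} \approx -3613.2$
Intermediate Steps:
$I{\left(C \right)} = - \frac{31}{4}$ ($I{\left(C \right)} = \left(- \frac{1}{4}\right) 31 = - \frac{31}{4}$)
$U{\left(F \right)} = \frac{1}{23 + F}$
$B = \frac{112008}{31}$ ($B = - \frac{28002}{- \frac{31}{4}} = \left(-28002\right) \left(- \frac{4}{31}\right) = \frac{112008}{31} \approx 3613.2$)
$U{\left(-164 \right)} - B = \frac{1}{23 - 164} - \frac{112008}{31} = \frac{1}{-141} - \frac{112008}{31} = - \frac{1}{141} - \frac{112008}{31} = - \frac{15793159}{4371}$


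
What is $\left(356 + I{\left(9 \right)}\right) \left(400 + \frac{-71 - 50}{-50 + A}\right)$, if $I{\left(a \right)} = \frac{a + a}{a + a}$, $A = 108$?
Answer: $\frac{8239203}{58} \approx 1.4206 \cdot 10^{5}$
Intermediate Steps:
$I{\left(a \right)} = 1$ ($I{\left(a \right)} = \frac{2 a}{2 a} = 2 a \frac{1}{2 a} = 1$)
$\left(356 + I{\left(9 \right)}\right) \left(400 + \frac{-71 - 50}{-50 + A}\right) = \left(356 + 1\right) \left(400 + \frac{-71 - 50}{-50 + 108}\right) = 357 \left(400 - \frac{121}{58}\right) = 357 \cdot \frac{23079}{58} = \frac{8239203}{58}$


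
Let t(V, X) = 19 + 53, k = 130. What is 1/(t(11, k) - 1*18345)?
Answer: -1/18273 ≈ -5.4726e-5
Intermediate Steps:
t(V, X) = 72
1/(t(11, k) - 1*18345) = 1/(72 - 1*18345) = 1/(72 - 18345) = 1/(-18273) = -1/18273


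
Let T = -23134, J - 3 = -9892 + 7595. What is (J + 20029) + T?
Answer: -5399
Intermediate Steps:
J = -2294 (J = 3 + (-9892 + 7595) = 3 - 2297 = -2294)
(J + 20029) + T = (-2294 + 20029) - 23134 = 17735 - 23134 = -5399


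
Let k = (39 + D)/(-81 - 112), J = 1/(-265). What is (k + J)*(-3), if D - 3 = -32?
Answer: 8529/51145 ≈ 0.16676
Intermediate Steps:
D = -29 (D = 3 - 32 = -29)
J = -1/265 ≈ -0.0037736
k = -10/193 (k = (39 - 29)/(-81 - 112) = 10/(-193) = 10*(-1/193) = -10/193 ≈ -0.051813)
(k + J)*(-3) = (-10/193 - 1/265)*(-3) = -2843/51145*(-3) = 8529/51145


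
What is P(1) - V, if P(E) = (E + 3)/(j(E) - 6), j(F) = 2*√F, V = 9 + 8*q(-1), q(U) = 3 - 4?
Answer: -2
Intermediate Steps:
q(U) = -1
V = 1 (V = 9 + 8*(-1) = 9 - 8 = 1)
P(E) = (3 + E)/(-6 + 2*√E) (P(E) = (E + 3)/(2*√E - 6) = (3 + E)/(-6 + 2*√E))
P(1) - V = (3 + 1)/(2*(-3 + √1)) - 1*1 = (½)*4/(-3 + 1) - 1 = (½)*4/(-2) - 1 = (½)*(-½)*4 - 1 = -1 - 1 = -2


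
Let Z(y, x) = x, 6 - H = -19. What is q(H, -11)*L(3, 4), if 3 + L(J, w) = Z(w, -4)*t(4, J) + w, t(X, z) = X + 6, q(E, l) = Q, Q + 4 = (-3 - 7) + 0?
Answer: 546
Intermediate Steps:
H = 25 (H = 6 - 1*(-19) = 6 + 19 = 25)
Q = -14 (Q = -4 + ((-3 - 7) + 0) = -4 + (-10 + 0) = -4 - 10 = -14)
q(E, l) = -14
t(X, z) = 6 + X
L(J, w) = -43 + w (L(J, w) = -3 + (-4*(6 + 4) + w) = -3 + (-4*10 + w) = -3 + (-40 + w) = -43 + w)
q(H, -11)*L(3, 4) = -14*(-43 + 4) = -14*(-39) = 546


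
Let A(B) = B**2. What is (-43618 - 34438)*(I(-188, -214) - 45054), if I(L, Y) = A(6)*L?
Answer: 4045018032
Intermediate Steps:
I(L, Y) = 36*L (I(L, Y) = 6**2*L = 36*L)
(-43618 - 34438)*(I(-188, -214) - 45054) = (-43618 - 34438)*(36*(-188) - 45054) = -78056*(-6768 - 45054) = -78056*(-51822) = 4045018032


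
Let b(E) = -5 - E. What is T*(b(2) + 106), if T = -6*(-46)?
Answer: 27324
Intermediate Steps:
T = 276
T*(b(2) + 106) = 276*((-5 - 1*2) + 106) = 276*((-5 - 2) + 106) = 276*(-7 + 106) = 276*99 = 27324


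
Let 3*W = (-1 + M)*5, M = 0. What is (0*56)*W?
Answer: 0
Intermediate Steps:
W = -5/3 (W = ((-1 + 0)*5)/3 = (-1*5)/3 = (⅓)*(-5) = -5/3 ≈ -1.6667)
(0*56)*W = (0*56)*(-5/3) = 0*(-5/3) = 0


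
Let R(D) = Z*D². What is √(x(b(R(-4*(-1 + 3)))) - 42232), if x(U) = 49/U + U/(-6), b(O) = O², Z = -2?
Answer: I*√6630014535/384 ≈ 212.04*I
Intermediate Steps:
R(D) = -2*D²
x(U) = 49/U - U/6 (x(U) = 49/U + U*(-⅙) = 49/U - U/6)
√(x(b(R(-4*(-1 + 3)))) - 42232) = √((49/((-2*16*(-1 + 3)²)²) - 1024*(-1 + 3)⁴/6) - 42232) = √((49/((-2*(-4*2)²)²) - (-2*(-4*2)²)²/6) - 42232) = √((49/((-2*(-8)²)²) - (-2*(-8)²)²/6) - 42232) = √((49/((-2*64)²) - (-2*64)²/6) - 42232) = √((49/((-128)²) - ⅙*(-128)²) - 42232) = √((49/16384 - ⅙*16384) - 42232) = √((49*(1/16384) - 8192/3) - 42232) = √((49/16384 - 8192/3) - 42232) = √(-134217581/49152 - 42232) = √(-2210004845/49152) = I*√6630014535/384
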